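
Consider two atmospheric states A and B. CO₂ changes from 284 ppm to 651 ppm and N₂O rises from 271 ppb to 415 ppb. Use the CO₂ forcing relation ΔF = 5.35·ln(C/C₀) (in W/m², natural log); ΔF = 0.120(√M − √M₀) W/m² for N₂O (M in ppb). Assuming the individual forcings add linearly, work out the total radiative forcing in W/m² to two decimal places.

ΔF = 4.91 W/m²

CO₂: 5.35 × ln(651/284) = 5.35 × ln(2.29225) = 5.35 × 0.82953 = 4.4380 W/m².
N₂O: 0.120 × (√415 − √271) = 0.120 × (20.3715 − 16.4621) = 0.120 × 3.9094 = 0.4691 W/m².
Total ΔF = 4.4380 + 0.4691 = 4.9071 W/m².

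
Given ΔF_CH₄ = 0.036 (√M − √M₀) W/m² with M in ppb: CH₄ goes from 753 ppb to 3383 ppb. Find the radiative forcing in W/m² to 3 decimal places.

CH₄: 0.036 × (√3383 − √753) = 0.036 × (58.1636 − 27.4408) = 0.036 × 30.7228 = 1.1060 W/m².

ΔF = 1.106 W/m²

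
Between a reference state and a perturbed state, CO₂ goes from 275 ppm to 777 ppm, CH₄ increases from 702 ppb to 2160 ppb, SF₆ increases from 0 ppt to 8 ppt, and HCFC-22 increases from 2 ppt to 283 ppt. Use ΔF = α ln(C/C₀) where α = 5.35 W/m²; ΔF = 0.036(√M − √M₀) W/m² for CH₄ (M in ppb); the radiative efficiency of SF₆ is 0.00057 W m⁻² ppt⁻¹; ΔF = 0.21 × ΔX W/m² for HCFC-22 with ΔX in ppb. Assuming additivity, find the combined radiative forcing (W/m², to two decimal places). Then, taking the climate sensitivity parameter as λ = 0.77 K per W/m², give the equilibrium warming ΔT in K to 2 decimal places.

CO₂: 5.35 × ln(777/275) = 5.35 × ln(2.82545) = 5.35 × 1.03867 = 5.5569 W/m².
CH₄: 0.036 × (√2160 − √702) = 0.036 × (46.4758 − 26.4953) = 0.036 × 19.9805 = 0.7193 W/m².
SF₆: ΔF = 0.00057 × (8 − 0) = 0.00057 × 8 = 0.0046 W/m².
HCFC-22: Δ = 283 − 2 = 281 ppt = 0.281 ppb; ΔF = 0.21 × 0.281 = 0.0590 W/m².
Total ΔF = 5.5569 + 0.7193 + 0.0046 + 0.0590 = 6.3398 W/m².
ΔT = λ ΔF = 0.77 × 6.34 = 4.8818 K.

ΔF = 6.34 W/m²; ΔT = 4.88 K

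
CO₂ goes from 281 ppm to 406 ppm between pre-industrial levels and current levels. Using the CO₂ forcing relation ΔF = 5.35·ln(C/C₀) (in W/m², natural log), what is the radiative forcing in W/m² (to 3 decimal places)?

CO₂: 5.35 × ln(406/281) = 5.35 × ln(1.44484) = 5.35 × 0.36800 = 1.9688 W/m².

ΔF = 1.969 W/m²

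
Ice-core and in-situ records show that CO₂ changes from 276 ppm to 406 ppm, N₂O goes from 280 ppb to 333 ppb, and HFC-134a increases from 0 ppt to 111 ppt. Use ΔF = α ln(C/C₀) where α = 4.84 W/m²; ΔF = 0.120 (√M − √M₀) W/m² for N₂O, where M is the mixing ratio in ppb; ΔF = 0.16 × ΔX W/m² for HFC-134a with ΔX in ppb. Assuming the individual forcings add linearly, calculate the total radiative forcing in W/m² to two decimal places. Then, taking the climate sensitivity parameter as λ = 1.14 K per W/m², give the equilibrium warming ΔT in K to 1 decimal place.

CO₂: 4.84 × ln(406/276) = 4.84 × ln(1.47101) = 4.84 × 0.38595 = 1.8680 W/m².
N₂O: 0.120 × (√333 − √280) = 0.120 × (18.2483 − 16.7332) = 0.120 × 1.5151 = 0.1818 W/m².
HFC-134a: Δ = 111 − 0 = 111 ppt = 0.111 ppb; ΔF = 0.16 × 0.111 = 0.0178 W/m².
Total ΔF = 1.8680 + 0.1818 + 0.0178 = 2.0676 W/m².
ΔT = λ ΔF = 1.14 × 2.07 = 2.3598 K.

ΔF = 2.07 W/m²; ΔT = 2.4 K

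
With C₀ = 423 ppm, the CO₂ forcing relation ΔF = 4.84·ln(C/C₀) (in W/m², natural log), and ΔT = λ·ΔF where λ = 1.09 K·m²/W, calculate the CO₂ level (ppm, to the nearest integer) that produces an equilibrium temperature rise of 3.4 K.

Required forcing: ΔF = ΔT/λ = 3.4/1.09 = 3.1193 W/m².
Then ln(C/423) = ΔF/4.84 = 3.1193/4.84 = 0.64448.
So C = 423 × e^0.64448 = 423 × 1.90500 = 805.82 ppm.

C ≈ 806 ppm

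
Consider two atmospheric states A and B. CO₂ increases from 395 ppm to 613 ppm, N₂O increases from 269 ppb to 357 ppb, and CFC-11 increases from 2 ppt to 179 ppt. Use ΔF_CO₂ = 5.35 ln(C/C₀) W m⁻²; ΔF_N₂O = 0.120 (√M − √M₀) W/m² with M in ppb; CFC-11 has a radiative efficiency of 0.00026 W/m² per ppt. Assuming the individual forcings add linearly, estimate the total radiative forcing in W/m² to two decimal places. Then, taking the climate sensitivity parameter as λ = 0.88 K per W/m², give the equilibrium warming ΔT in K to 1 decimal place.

CO₂: 5.35 × ln(613/395) = 5.35 × ln(1.55190) = 5.35 × 0.43948 = 2.3512 W/m².
N₂O: 0.120 × (√357 − √269) = 0.120 × (18.8944 − 16.4012) = 0.120 × 2.4932 = 0.2992 W/m².
CFC-11: ΔF = 0.00026 × (179 − 2) = 0.00026 × 177 = 0.0460 W/m².
Total ΔF = 2.3512 + 0.2992 + 0.0460 = 2.6964 W/m².
ΔT = λ ΔF = 0.88 × 2.70 = 2.3760 K.

ΔF = 2.70 W/m²; ΔT = 2.4 K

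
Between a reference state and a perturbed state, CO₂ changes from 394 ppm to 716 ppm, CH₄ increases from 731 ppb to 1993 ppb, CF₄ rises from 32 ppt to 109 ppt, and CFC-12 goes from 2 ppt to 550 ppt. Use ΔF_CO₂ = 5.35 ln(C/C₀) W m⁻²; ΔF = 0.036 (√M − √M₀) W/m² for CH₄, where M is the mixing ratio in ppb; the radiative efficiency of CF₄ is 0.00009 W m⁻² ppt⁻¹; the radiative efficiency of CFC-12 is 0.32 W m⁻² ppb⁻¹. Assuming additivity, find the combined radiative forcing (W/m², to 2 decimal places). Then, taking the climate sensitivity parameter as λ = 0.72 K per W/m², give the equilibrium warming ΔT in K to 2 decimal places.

CO₂: 5.35 × ln(716/394) = 5.35 × ln(1.81726) = 5.35 × 0.59733 = 3.1957 W/m².
CH₄: 0.036 × (√1993 − √731) = 0.036 × (44.6430 − 27.0370) = 0.036 × 17.6060 = 0.6338 W/m².
CF₄: ΔF = 0.00009 × (109 − 32) = 0.00009 × 77 = 0.0069 W/m².
CFC-12: Δ = 550 − 2 = 548 ppt = 0.548 ppb; ΔF = 0.32 × 0.548 = 0.1754 W/m².
Total ΔF = 3.1957 + 0.6338 + 0.0069 + 0.1754 = 4.0118 W/m².
ΔT = λ ΔF = 0.72 × 4.01 = 2.8872 K.

ΔF = 4.01 W/m²; ΔT = 2.89 K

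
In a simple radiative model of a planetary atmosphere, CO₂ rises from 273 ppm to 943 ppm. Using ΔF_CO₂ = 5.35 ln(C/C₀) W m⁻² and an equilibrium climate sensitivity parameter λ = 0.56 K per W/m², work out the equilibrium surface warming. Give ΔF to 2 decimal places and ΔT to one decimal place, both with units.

ΔF = 6.63 W/m²; ΔT = 3.7 K

CO₂: 5.35 × ln(943/273) = 5.35 × ln(3.45421) = 5.35 × 1.23959 = 6.6318 W/m².
ΔT = λ ΔF = 0.56 × 6.63 = 3.7128 K.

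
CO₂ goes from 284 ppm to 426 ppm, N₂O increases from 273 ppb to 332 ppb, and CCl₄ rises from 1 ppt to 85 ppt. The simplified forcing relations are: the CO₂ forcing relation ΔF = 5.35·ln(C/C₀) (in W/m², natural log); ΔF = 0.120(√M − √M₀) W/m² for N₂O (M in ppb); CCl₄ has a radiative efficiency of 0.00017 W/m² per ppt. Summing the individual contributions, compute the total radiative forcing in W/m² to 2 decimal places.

ΔF = 2.39 W/m²

CO₂: 5.35 × ln(426/284) = 5.35 × ln(1.50000) = 5.35 × 0.40547 = 2.1693 W/m².
N₂O: 0.120 × (√332 − √273) = 0.120 × (18.2209 − 16.5227) = 0.120 × 1.6982 = 0.2038 W/m².
CCl₄: ΔF = 0.00017 × (85 − 1) = 0.00017 × 84 = 0.0143 W/m².
Total ΔF = 2.1693 + 0.2038 + 0.0143 = 2.3874 W/m².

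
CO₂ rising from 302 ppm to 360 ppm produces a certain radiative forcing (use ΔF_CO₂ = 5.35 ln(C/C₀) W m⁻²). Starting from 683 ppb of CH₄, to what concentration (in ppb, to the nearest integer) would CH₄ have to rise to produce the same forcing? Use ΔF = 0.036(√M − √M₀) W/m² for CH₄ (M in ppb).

CO₂ forcing: 5.35 × ln(360/302) = 5.35 × 0.175677 = 0.93987 W/m².
Set 0.036(√M − √683) = 0.93987: √M = 0.93987/0.036 + √683 = 26.1075 + 26.1343 = 52.2418.
M = (52.2418)² = 2729.21 ppb.

M ≈ 2729 ppb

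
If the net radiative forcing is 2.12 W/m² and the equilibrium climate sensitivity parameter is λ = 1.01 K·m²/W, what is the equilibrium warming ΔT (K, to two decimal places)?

ΔT = 2.14 K

ΔT = λ ΔF = 1.01 × 2.12 = 2.1412 K.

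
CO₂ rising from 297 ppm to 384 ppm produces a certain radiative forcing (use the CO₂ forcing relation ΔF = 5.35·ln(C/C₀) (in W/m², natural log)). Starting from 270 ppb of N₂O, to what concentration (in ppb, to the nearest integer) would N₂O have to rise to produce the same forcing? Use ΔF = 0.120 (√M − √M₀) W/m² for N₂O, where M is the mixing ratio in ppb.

CO₂ forcing: 5.35 × ln(384/297) = 5.35 × 0.256910 = 1.37447 W/m².
Set 0.120(√M − √270) = 1.37447: √M = 1.37447/0.120 + √270 = 11.4539 + 16.4317 = 27.8856.
M = (27.8856)² = 777.61 ppb.

M ≈ 778 ppb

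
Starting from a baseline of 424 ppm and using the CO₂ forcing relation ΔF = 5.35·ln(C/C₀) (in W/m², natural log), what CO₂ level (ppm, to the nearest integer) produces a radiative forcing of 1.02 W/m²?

C ≈ 513 ppm

Set 5.35 ln(C/424) = 1.02, so ln(C/424) = 1.02/5.35 = 0.19065.
Then C/424 = e^0.19065 = 1.21004, giving C = 424 × 1.21004 = 513.06 ppm.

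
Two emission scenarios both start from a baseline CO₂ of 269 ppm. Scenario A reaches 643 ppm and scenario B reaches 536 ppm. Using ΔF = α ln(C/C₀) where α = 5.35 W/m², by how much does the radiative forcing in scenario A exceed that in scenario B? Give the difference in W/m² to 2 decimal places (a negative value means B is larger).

ΔF_A = 5.35 ln(643/269) = 5.35 × 0.87143 = 4.6622 W/m².
ΔF_B = 5.35 ln(536/269) = 5.35 × 0.68942 = 3.6884 W/m².
Difference: 4.6622 − 3.6884 = 0.9738 W/m².
(Equivalently, ΔF_A − ΔF_B = 5.35 ln(643/536) = 5.35 × 0.18201 = 0.9738 W/m².)

ΔF_A − ΔF_B = 0.97 W/m²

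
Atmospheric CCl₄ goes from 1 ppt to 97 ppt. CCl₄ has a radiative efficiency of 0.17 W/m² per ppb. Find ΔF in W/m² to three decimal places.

CCl₄: Δ = 97 − 1 = 96 ppt = 0.096 ppb; ΔF = 0.17 × 0.096 = 0.0163 W/m².

ΔF = 0.016 W/m²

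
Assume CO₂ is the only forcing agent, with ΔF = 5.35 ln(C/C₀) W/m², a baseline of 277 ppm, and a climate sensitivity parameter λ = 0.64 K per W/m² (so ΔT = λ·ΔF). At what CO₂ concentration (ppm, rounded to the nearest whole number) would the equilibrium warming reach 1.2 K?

Required forcing: ΔF = ΔT/λ = 1.2/0.64 = 1.8750 W/m².
Then ln(C/277) = ΔF/5.35 = 1.8750/5.35 = 0.35047.
So C = 277 × e^0.35047 = 277 × 1.41973 = 393.27 ppm.

C ≈ 393 ppm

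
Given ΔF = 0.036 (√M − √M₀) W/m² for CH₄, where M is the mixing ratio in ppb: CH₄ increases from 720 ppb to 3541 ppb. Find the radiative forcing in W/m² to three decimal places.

CH₄: 0.036 × (√3541 − √720) = 0.036 × (59.5063 − 26.8328) = 0.036 × 32.6735 = 1.1762 W/m².

ΔF = 1.176 W/m²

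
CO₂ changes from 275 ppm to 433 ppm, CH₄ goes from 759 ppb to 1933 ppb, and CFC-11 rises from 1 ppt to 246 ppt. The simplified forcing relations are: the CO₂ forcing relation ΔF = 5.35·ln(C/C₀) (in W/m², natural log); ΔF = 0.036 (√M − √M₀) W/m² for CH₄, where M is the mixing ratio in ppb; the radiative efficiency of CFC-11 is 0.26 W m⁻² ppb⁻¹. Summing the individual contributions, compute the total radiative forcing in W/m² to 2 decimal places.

CO₂: 5.35 × ln(433/275) = 5.35 × ln(1.57455) = 5.35 × 0.45397 = 2.4287 W/m².
CH₄: 0.036 × (√1933 − √759) = 0.036 × (43.9659 − 27.5500) = 0.036 × 16.4159 = 0.5910 W/m².
CFC-11: Δ = 246 − 1 = 245 ppt = 0.245 ppb; ΔF = 0.26 × 0.245 = 0.0637 W/m².
Total ΔF = 2.4287 + 0.5910 + 0.0637 = 3.0834 W/m².

ΔF = 3.08 W/m²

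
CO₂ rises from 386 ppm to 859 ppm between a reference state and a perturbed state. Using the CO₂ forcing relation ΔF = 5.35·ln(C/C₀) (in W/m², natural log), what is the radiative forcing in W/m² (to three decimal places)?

CO₂: 5.35 × ln(859/386) = 5.35 × ln(2.22539) = 5.35 × 0.79993 = 4.2796 W/m².

ΔF = 4.280 W/m²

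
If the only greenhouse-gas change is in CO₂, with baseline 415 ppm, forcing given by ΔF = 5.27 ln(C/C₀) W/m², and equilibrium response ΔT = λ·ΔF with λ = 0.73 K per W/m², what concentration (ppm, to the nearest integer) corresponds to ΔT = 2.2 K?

Required forcing: ΔF = ΔT/λ = 2.2/0.73 = 3.0137 W/m².
Then ln(C/415) = ΔF/5.27 = 3.0137/5.27 = 0.57186.
So C = 415 × e^0.57186 = 415 × 1.77156 = 735.20 ppm.

C ≈ 735 ppm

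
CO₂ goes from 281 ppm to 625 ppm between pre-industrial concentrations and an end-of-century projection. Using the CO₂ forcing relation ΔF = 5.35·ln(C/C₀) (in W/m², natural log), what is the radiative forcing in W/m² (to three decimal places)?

CO₂ absorption bands are partially saturated, so forcing scales with the logarithm of the concentration ratio.
CO₂: 5.35 × ln(625/281) = 5.35 × ln(2.22420) = 5.35 × 0.79940 = 4.2768 W/m².

ΔF = 4.277 W/m²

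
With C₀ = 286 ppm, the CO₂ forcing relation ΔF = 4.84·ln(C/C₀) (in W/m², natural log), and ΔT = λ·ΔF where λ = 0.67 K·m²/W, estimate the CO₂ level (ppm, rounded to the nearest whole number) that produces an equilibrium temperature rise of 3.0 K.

C ≈ 721 ppm

Required forcing: ΔF = ΔT/λ = 3.0/0.67 = 4.4776 W/m².
Then ln(C/286) = ΔF/4.84 = 4.4776/4.84 = 0.92512.
So C = 286 × e^0.92512 = 286 × 2.52217 = 721.34 ppm.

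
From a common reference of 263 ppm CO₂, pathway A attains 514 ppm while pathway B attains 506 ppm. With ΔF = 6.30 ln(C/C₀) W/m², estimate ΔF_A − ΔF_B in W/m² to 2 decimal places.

ΔF_A − ΔF_B = 0.10 W/m²

ΔF_A = 6.30 ln(514/263) = 6.30 × 0.67007 = 4.2214 W/m².
ΔF_B = 6.30 ln(506/263) = 6.30 × 0.65438 = 4.1226 W/m².
Difference: 4.2214 − 4.1226 = 0.0988 W/m².
(Equivalently, ΔF_A − ΔF_B = 6.30 ln(514/506) = 6.30 × 0.01569 = 0.0988 W/m².)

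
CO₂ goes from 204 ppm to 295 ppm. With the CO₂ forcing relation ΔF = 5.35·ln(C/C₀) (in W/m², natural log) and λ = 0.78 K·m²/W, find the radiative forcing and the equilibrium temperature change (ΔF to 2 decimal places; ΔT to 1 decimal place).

CO₂: 5.35 × ln(295/204) = 5.35 × ln(1.44608) = 5.35 × 0.36886 = 1.9734 W/m².
ΔT = λ ΔF = 0.78 × 1.97 = 1.5366 K.

ΔF = 1.97 W/m²; ΔT = 1.5 K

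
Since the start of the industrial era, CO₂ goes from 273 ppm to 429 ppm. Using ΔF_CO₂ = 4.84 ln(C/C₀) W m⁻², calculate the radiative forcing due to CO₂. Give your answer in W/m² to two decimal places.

ΔF = 2.19 W/m²

CO₂ absorption bands are partially saturated, so forcing scales with the logarithm of the concentration ratio.
CO₂: 4.84 × ln(429/273) = 4.84 × ln(1.57143) = 4.84 × 0.45199 = 2.1876 W/m².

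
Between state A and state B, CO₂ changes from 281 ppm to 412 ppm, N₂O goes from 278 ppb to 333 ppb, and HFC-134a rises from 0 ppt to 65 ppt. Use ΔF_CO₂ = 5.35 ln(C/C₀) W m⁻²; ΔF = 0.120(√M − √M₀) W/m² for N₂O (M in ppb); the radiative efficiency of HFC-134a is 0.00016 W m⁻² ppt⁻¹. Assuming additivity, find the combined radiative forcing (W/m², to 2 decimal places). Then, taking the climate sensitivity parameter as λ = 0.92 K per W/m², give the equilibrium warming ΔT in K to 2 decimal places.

ΔF = 2.25 W/m²; ΔT = 2.07 K

CO₂: 5.35 × ln(412/281) = 5.35 × ln(1.46619) = 5.35 × 0.38267 = 2.0473 W/m².
N₂O: 0.120 × (√333 − √278) = 0.120 × (18.2483 − 16.6733) = 0.120 × 1.5750 = 0.1890 W/m².
HFC-134a: ΔF = 0.00016 × (65 − 0) = 0.00016 × 65 = 0.0104 W/m².
Total ΔF = 2.0473 + 0.1890 + 0.0104 = 2.2467 W/m².
ΔT = λ ΔF = 0.92 × 2.25 = 2.0700 K.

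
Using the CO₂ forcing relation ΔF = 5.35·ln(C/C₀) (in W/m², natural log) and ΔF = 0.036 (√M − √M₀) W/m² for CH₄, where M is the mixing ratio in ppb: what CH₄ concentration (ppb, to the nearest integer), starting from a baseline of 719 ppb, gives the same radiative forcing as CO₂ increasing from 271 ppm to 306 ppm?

M ≈ 2013 ppb

CO₂ forcing: 5.35 × ln(306/271) = 5.35 × 0.121466 = 0.64984 W/m².
Set 0.036(√M − √719) = 0.64984: √M = 0.64984/0.036 + √719 = 18.0511 + 26.8142 = 44.8653.
M = (44.8653)² = 2012.90 ppb.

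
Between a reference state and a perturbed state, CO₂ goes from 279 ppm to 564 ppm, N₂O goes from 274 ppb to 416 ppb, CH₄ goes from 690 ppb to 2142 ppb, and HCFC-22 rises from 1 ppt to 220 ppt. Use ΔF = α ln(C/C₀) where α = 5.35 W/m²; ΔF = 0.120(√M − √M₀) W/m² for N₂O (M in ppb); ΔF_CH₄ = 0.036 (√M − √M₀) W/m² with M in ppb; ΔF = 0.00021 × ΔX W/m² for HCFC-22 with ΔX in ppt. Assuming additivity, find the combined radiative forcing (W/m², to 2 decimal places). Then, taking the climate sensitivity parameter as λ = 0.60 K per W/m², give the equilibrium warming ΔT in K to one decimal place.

ΔF = 4.99 W/m²; ΔT = 3.0 K

CO₂: 5.35 × ln(564/279) = 5.35 × ln(2.02151) = 5.35 × 0.70384 = 3.7655 W/m².
N₂O: 0.120 × (√416 − √274) = 0.120 × (20.3961 − 16.5529) = 0.120 × 3.8432 = 0.4612 W/m².
CH₄: 0.036 × (√2142 − √690) = 0.036 × (46.2817 − 26.2679) = 0.036 × 20.0138 = 0.7205 W/m².
HCFC-22: ΔF = 0.00021 × (220 − 1) = 0.00021 × 219 = 0.0460 W/m².
Total ΔF = 3.7655 + 0.4612 + 0.7205 + 0.0460 = 4.9932 W/m².
ΔT = λ ΔF = 0.60 × 4.99 = 2.9940 K.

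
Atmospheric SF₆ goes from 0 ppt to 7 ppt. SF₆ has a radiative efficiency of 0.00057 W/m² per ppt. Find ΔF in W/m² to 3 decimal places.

ΔF = 0.004 W/m²

SF₆: ΔF = 0.00057 × (7 − 0) = 0.00057 × 7 = 0.0040 W/m².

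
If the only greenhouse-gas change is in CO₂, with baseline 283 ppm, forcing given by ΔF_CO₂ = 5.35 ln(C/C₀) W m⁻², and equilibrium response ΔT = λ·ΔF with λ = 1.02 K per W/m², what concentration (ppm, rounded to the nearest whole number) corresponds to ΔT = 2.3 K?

C ≈ 431 ppm

Required forcing: ΔF = ΔT/λ = 2.3/1.02 = 2.2549 W/m².
Then ln(C/283) = ΔF/5.35 = 2.2549/5.35 = 0.42148.
So C = 283 × e^0.42148 = 283 × 1.52422 = 431.35 ppm.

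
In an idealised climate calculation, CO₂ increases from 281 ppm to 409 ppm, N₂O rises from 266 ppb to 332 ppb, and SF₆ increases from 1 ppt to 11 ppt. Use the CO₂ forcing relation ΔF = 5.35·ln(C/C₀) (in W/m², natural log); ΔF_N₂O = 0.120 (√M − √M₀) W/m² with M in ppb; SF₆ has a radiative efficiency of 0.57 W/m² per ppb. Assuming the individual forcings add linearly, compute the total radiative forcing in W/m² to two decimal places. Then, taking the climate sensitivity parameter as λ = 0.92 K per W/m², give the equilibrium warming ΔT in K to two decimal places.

CO₂: 5.35 × ln(409/281) = 5.35 × ln(1.45552) = 5.35 × 0.37536 = 2.0082 W/m².
N₂O: 0.120 × (√332 − √266) = 0.120 × (18.2209 − 16.3095) = 0.120 × 1.9114 = 0.2294 W/m².
SF₆: Δ = 11 − 1 = 10 ppt = 0.010 ppb; ΔF = 0.57 × 0.010 = 0.0057 W/m².
Total ΔF = 2.0082 + 0.2294 + 0.0057 = 2.2433 W/m².
ΔT = λ ΔF = 0.92 × 2.24 = 2.0608 K.

ΔF = 2.24 W/m²; ΔT = 2.06 K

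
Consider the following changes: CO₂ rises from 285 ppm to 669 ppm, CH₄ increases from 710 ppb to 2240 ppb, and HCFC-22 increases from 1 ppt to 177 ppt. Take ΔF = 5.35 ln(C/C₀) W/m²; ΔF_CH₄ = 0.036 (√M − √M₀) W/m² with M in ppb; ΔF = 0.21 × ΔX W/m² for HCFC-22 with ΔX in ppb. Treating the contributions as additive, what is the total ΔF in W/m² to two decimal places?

ΔF = 5.35 W/m²

CO₂: 5.35 × ln(669/285) = 5.35 × ln(2.34737) = 5.35 × 0.85330 = 4.5652 W/m².
CH₄: 0.036 × (√2240 − √710) = 0.036 × (47.3286 − 26.6458) = 0.036 × 20.6828 = 0.7446 W/m².
HCFC-22: Δ = 177 − 1 = 176 ppt = 0.176 ppb; ΔF = 0.21 × 0.176 = 0.0370 W/m².
Total ΔF = 4.5652 + 0.7446 + 0.0370 = 5.3468 W/m².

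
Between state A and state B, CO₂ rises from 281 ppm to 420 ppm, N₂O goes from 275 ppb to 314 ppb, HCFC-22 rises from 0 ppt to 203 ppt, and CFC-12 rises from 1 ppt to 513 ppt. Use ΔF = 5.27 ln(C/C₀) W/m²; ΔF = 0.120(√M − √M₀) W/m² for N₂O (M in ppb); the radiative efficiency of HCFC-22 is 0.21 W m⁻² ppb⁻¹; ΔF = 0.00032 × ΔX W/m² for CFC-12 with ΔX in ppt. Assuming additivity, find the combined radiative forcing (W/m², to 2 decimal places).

ΔF = 2.46 W/m²

CO₂: 5.27 × ln(420/281) = 5.27 × ln(1.49466) = 5.27 × 0.40190 = 2.1180 W/m².
N₂O: 0.120 × (√314 − √275) = 0.120 × (17.7200 − 16.5831) = 0.120 × 1.1369 = 0.1364 W/m².
HCFC-22: Δ = 203 − 0 = 203 ppt = 0.203 ppb; ΔF = 0.21 × 0.203 = 0.0426 W/m².
CFC-12: ΔF = 0.00032 × (513 − 1) = 0.00032 × 512 = 0.1638 W/m².
Total ΔF = 2.1180 + 0.1364 + 0.0426 + 0.1638 = 2.4608 W/m².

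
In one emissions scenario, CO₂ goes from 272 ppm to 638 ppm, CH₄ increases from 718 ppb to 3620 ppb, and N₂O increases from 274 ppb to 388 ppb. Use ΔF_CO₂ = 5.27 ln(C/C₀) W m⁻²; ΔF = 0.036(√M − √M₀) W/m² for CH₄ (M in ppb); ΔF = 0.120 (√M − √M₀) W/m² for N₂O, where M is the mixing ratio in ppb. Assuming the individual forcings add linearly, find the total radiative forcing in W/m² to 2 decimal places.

CO₂: 5.27 × ln(638/272) = 5.27 × ln(2.34559) = 5.27 × 0.85254 = 4.4929 W/m².
CH₄: 0.036 × (√3620 − √718) = 0.036 × (60.1664 − 26.7955) = 0.036 × 33.3709 = 1.2014 W/m².
N₂O: 0.120 × (√388 − √274) = 0.120 × (19.6977 − 16.5529) = 0.120 × 3.1448 = 0.3774 W/m².
Total ΔF = 4.4929 + 1.2014 + 0.3774 = 6.0717 W/m².

ΔF = 6.07 W/m²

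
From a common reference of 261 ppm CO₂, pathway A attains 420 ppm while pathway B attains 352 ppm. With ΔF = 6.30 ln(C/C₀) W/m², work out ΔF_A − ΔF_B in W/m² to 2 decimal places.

ΔF_A = 6.30 ln(420/261) = 6.30 × 0.47573 = 2.9971 W/m².
ΔF_B = 6.30 ln(352/261) = 6.30 × 0.29911 = 1.8844 W/m².
Difference: 2.9971 − 1.8844 = 1.1127 W/m².

ΔF_A − ΔF_B = 1.11 W/m²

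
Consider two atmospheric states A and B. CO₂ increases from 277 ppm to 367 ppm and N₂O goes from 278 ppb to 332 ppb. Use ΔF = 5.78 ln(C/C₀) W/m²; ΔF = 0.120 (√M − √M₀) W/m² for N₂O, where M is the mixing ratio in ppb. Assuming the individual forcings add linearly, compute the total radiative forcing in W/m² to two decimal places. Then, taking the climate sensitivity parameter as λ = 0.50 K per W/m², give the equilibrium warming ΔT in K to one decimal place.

ΔF = 1.81 W/m²; ΔT = 0.9 K

CO₂: 5.78 × ln(367/277) = 5.78 × ln(1.32491) = 5.78 × 0.28134 = 1.6261 W/m².
N₂O: 0.120 × (√332 − √278) = 0.120 × (18.2209 − 16.6733) = 0.120 × 1.5476 = 0.1857 W/m².
Total ΔF = 1.6261 + 0.1857 = 1.8118 W/m².
ΔT = λ ΔF = 0.50 × 1.81 = 0.9050 K.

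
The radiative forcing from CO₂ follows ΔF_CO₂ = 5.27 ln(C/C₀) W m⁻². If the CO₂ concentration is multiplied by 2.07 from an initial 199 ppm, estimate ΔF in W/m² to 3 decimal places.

ΔF = 3.834 W/m²

ΔF = 5.27 × ln(2.07) = 5.27 × 0.72755 = 3.8342 W/m².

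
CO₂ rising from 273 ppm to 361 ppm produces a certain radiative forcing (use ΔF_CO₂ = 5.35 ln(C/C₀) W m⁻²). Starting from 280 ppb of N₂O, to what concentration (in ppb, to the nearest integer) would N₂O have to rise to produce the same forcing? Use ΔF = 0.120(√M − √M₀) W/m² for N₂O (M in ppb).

M ≈ 852 ppb

CO₂ forcing: 5.35 × ln(361/273) = 5.35 × 0.279406 = 1.49482 W/m².
Set 0.120(√M − √280) = 1.49482: √M = 1.49482/0.120 + √280 = 12.4568 + 16.7332 = 29.1900.
M = (29.1900)² = 852.06 ppb.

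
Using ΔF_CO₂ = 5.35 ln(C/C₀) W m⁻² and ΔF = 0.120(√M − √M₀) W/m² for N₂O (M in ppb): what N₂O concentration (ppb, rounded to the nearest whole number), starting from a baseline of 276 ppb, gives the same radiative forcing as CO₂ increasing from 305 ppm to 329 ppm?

M ≈ 400 ppb

CO₂ forcing: 5.35 × ln(329/305) = 5.35 × 0.075746 = 0.40524 W/m².
Set 0.120(√M − √276) = 0.40524: √M = 0.40524/0.120 + √276 = 3.3770 + 16.6132 = 19.9902.
M = (19.9902)² = 399.61 ppb.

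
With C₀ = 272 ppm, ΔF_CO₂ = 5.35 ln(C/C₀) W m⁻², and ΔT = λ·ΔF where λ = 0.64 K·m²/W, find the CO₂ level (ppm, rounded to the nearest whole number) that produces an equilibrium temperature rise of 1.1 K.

C ≈ 375 ppm

Required forcing: ΔF = ΔT/λ = 1.1/0.64 = 1.7188 W/m².
Then ln(C/272) = ΔF/5.35 = 1.7188/5.35 = 0.32127.
So C = 272 × e^0.32127 = 272 × 1.37888 = 375.06 ppm.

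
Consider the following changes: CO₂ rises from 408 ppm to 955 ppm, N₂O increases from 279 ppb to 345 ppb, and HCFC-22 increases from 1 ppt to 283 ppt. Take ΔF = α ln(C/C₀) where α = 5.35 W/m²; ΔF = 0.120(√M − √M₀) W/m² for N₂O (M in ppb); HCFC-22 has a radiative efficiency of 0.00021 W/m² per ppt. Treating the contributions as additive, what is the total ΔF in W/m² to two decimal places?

ΔF = 4.83 W/m²

CO₂: 5.35 × ln(955/408) = 5.35 × ln(2.34069) = 5.35 × 0.85045 = 4.5499 W/m².
N₂O: 0.120 × (√345 − √279) = 0.120 × (18.5742 − 16.7033) = 0.120 × 1.8709 = 0.2245 W/m².
HCFC-22: ΔF = 0.00021 × (283 − 1) = 0.00021 × 282 = 0.0592 W/m².
Total ΔF = 4.5499 + 0.2245 + 0.0592 = 4.8336 W/m².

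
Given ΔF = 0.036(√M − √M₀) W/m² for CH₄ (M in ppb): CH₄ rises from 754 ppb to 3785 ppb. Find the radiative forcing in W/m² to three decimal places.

ΔF = 1.226 W/m²

CH₄: 0.036 × (√3785 − √754) = 0.036 × (61.5224 − 27.4591) = 0.036 × 34.0633 = 1.2263 W/m².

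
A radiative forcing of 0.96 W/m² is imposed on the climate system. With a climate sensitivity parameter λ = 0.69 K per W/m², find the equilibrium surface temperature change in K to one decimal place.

ΔT = λ ΔF = 0.69 × 0.96 = 0.6624 K.

ΔT = 0.7 K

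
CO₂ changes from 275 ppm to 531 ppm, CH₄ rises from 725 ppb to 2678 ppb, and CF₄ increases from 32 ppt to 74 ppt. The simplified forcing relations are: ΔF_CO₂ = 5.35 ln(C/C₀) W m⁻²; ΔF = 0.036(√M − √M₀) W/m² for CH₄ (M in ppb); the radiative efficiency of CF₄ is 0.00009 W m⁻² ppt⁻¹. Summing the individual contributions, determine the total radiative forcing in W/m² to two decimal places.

ΔF = 4.42 W/m²

CO₂: 5.35 × ln(531/275) = 5.35 × ln(1.93091) = 5.35 × 0.65799 = 3.5202 W/m².
CH₄: 0.036 × (√2678 − √725) = 0.036 × (51.7494 − 26.9258) = 0.036 × 24.8236 = 0.8936 W/m².
CF₄: ΔF = 0.00009 × (74 − 32) = 0.00009 × 42 = 0.0038 W/m².
Total ΔF = 3.5202 + 0.8936 + 0.0038 = 4.4176 W/m².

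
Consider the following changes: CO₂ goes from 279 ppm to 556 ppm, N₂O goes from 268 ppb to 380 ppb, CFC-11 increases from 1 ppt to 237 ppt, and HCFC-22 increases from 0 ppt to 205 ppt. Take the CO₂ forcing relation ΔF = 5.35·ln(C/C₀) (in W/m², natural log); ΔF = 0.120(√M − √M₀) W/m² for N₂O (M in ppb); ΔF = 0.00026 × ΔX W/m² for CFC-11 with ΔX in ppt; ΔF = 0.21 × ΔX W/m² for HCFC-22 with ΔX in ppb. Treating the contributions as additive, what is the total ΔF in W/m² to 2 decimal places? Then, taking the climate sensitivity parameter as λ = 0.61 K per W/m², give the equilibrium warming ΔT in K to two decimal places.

CO₂: 5.35 × ln(556/279) = 5.35 × ln(1.99283) = 5.35 × 0.68956 = 3.6891 W/m².
N₂O: 0.120 × (√380 − √268) = 0.120 × (19.4936 − 16.3707) = 0.120 × 3.1229 = 0.3747 W/m².
CFC-11: ΔF = 0.00026 × (237 − 1) = 0.00026 × 236 = 0.0614 W/m².
HCFC-22: Δ = 205 − 0 = 205 ppt = 0.205 ppb; ΔF = 0.21 × 0.205 = 0.0431 W/m².
Total ΔF = 3.6891 + 0.3747 + 0.0614 + 0.0431 = 4.1683 W/m².
ΔT = λ ΔF = 0.61 × 4.17 = 2.5437 K.

ΔF = 4.17 W/m²; ΔT = 2.54 K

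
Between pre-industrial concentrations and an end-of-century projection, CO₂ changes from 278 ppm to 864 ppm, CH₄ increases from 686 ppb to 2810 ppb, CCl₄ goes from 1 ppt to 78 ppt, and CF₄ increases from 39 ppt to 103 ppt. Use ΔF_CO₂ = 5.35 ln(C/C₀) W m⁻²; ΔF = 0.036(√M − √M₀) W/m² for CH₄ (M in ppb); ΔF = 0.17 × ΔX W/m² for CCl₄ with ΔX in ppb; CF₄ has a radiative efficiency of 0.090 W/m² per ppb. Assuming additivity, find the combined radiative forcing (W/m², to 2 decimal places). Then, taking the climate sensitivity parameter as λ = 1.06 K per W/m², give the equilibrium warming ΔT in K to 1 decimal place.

CO₂: 5.35 × ln(864/278) = 5.35 × ln(3.10791) = 5.35 × 1.13395 = 6.0666 W/m².
CH₄: 0.036 × (√2810 − √686) = 0.036 × (53.0094 − 26.1916) = 0.036 × 26.8178 = 0.9654 W/m².
CCl₄: Δ = 78 − 1 = 77 ppt = 0.077 ppb; ΔF = 0.17 × 0.077 = 0.0131 W/m².
CF₄: Δ = 103 − 39 = 64 ppt = 0.064 ppb; ΔF = 0.090 × 0.064 = 0.0058 W/m².
Total ΔF = 6.0666 + 0.9654 + 0.0131 + 0.0058 = 7.0509 W/m².
ΔT = λ ΔF = 1.06 × 7.05 = 7.4730 K.

ΔF = 7.05 W/m²; ΔT = 7.5 K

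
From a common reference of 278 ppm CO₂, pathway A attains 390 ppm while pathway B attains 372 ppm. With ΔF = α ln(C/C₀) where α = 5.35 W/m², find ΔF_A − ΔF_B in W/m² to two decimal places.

ΔF_A = 5.35 ln(390/278) = 5.35 × 0.33853 = 1.8111 W/m².
ΔF_B = 5.35 ln(372/278) = 5.35 × 0.29127 = 1.5583 W/m².
Difference: 1.8111 − 1.5583 = 0.2528 W/m².
(Equivalently, ΔF_A − ΔF_B = 5.35 ln(390/372) = 5.35 × 0.04725 = 0.2528 W/m².)

ΔF_A − ΔF_B = 0.25 W/m²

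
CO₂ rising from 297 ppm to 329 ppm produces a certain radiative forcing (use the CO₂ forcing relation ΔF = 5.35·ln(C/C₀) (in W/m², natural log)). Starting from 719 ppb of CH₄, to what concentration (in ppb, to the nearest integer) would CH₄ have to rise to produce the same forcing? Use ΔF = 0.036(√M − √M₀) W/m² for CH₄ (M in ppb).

CO₂ forcing: 5.35 × ln(329/297) = 5.35 × 0.102326 = 0.54744 W/m².
Set 0.036(√M − √719) = 0.54744: √M = 0.54744/0.036 + √719 = 15.2067 + 26.8142 = 42.0209.
M = (42.0209)² = 1765.76 ppb.

M ≈ 1766 ppb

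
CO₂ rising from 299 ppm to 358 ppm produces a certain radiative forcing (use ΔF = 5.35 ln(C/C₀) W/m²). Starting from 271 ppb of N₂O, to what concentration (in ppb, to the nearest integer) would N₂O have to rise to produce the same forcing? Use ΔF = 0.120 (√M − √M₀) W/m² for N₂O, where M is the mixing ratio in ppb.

CO₂ forcing: 5.35 × ln(358/299) = 5.35 × 0.180089 = 0.96348 W/m².
Set 0.120(√M − √271) = 0.96348: √M = 0.96348/0.120 + √271 = 8.0290 + 16.4621 = 24.4911.
M = (24.4911)² = 599.81 ppb.

M ≈ 600 ppb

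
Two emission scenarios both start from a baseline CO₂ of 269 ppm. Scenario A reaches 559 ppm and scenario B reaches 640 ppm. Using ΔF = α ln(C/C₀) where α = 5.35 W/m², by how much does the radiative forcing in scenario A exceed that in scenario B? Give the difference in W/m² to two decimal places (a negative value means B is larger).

ΔF_A − ΔF_B = -0.72 W/m²

ΔF_A = 5.35 ln(559/269) = 5.35 × 0.73144 = 3.9132 W/m².
ΔF_B = 5.35 ln(640/269) = 5.35 × 0.86676 = 4.6372 W/m².
Difference: 3.9132 − 4.6372 = -0.7240 W/m².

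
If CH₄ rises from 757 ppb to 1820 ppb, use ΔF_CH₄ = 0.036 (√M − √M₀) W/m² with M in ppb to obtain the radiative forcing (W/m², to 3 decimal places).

ΔF = 0.545 W/m²

CH₄: 0.036 × (√1820 − √757) = 0.036 × (42.6615 − 27.5136) = 0.036 × 15.1479 = 0.5453 W/m².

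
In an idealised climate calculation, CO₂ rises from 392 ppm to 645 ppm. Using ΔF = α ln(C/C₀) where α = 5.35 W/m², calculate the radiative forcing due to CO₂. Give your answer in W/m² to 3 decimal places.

ΔF = 2.664 W/m²

CO₂ absorption bands are partially saturated, so forcing scales with the logarithm of the concentration ratio.
CO₂: 5.35 × ln(645/392) = 5.35 × ln(1.64541) = 5.35 × 0.49799 = 2.6642 W/m².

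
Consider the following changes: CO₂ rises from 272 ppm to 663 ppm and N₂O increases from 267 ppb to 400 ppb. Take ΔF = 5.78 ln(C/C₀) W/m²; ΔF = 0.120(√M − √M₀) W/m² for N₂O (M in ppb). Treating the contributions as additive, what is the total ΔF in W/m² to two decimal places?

CO₂: 5.78 × ln(663/272) = 5.78 × ln(2.43750) = 5.78 × 0.89097 = 5.1498 W/m².
N₂O: 0.120 × (√400 − √267) = 0.120 × (20.0000 − 16.3401) = 0.120 × 3.6599 = 0.4392 W/m².
Total ΔF = 5.1498 + 0.4392 = 5.5890 W/m².

ΔF = 5.59 W/m²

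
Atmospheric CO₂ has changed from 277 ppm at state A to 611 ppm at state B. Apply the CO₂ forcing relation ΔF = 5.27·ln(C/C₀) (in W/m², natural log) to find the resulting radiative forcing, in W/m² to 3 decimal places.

ΔF = 4.169 W/m²

CO₂: 5.27 × ln(611/277) = 5.27 × ln(2.20578) = 5.27 × 0.79108 = 4.1690 W/m².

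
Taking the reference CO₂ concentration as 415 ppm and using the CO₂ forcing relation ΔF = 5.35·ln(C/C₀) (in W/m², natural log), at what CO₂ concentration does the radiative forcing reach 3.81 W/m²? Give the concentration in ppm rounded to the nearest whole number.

C ≈ 846 ppm

Set 5.35 ln(C/415) = 3.81, so ln(C/415) = 3.81/5.35 = 0.71215.
Then C/415 = e^0.71215 = 2.03837, giving C = 415 × 2.03837 = 845.92 ppm.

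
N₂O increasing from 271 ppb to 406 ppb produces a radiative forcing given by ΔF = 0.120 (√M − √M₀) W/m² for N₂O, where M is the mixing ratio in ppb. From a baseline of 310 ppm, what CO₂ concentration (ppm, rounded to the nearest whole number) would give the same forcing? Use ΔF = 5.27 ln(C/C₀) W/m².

C ≈ 337 ppm

N₂O forcing: 0.120 × (√406 − √271) = 0.120 × (20.1494 − 16.4621) = 0.120 × 3.6873 = 0.44248 W/m².
Set 5.27 ln(C/310) = 0.44248: ln(C/310) = 0.44248/5.27 = 0.08396, so C = 310 × e^0.08396 = 310 × 1.08759 = 337.15 ppm.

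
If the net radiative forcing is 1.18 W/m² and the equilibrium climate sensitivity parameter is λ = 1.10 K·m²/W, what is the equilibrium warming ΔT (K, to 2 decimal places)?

ΔT = 1.30 K

ΔT = λ ΔF = 1.10 × 1.18 = 1.2980 K.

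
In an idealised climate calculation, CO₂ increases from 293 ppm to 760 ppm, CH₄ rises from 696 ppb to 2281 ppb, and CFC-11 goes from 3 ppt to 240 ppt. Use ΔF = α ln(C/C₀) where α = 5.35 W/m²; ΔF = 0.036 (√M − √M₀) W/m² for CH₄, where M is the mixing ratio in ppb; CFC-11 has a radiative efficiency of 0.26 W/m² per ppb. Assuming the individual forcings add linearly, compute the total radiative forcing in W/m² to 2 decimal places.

ΔF = 5.93 W/m²

CO₂: 5.35 × ln(760/293) = 5.35 × ln(2.59386) = 5.35 × 0.95315 = 5.0994 W/m².
CH₄: 0.036 × (√2281 − √696) = 0.036 × (47.7598 − 26.3818) = 0.036 × 21.3780 = 0.7696 W/m².
CFC-11: Δ = 240 − 3 = 237 ppt = 0.237 ppb; ΔF = 0.26 × 0.237 = 0.0616 W/m².
Total ΔF = 5.0994 + 0.7696 + 0.0616 = 5.9306 W/m².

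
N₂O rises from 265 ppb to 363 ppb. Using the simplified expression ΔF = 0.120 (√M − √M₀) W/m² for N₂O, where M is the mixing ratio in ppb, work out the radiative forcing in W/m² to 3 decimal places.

N₂O: 0.120 × (√363 − √265) = 0.120 × (19.0526 − 16.2788) = 0.120 × 2.7738 = 0.3329 W/m².

ΔF = 0.333 W/m²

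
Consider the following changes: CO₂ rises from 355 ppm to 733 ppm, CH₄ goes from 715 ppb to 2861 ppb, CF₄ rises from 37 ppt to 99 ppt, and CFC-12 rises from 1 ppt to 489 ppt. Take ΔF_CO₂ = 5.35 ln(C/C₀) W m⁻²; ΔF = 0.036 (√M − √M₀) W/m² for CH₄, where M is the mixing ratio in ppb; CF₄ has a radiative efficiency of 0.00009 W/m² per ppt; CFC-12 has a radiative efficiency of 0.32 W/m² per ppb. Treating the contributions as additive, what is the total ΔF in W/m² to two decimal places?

ΔF = 5.00 W/m²

CO₂: 5.35 × ln(733/355) = 5.35 × ln(2.06479) = 5.35 × 0.72503 = 3.8789 W/m².
CH₄: 0.036 × (√2861 − √715) = 0.036 × (53.4883 − 26.7395) = 0.036 × 26.7488 = 0.9630 W/m².
CF₄: ΔF = 0.00009 × (99 − 37) = 0.00009 × 62 = 0.0056 W/m².
CFC-12: Δ = 489 − 1 = 488 ppt = 0.488 ppb; ΔF = 0.32 × 0.488 = 0.1562 W/m².
Total ΔF = 3.8789 + 0.9630 + 0.0056 + 0.1562 = 5.0037 W/m².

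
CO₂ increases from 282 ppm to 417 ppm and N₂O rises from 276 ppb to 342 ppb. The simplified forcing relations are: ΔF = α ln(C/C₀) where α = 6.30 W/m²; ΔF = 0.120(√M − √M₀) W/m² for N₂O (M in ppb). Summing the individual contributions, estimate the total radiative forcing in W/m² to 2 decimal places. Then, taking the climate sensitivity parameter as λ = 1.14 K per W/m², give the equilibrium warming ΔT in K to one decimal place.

ΔF = 2.69 W/m²; ΔT = 3.1 K

CO₂: 6.30 × ln(417/282) = 6.30 × ln(1.47872) = 6.30 × 0.39118 = 2.4644 W/m².
N₂O: 0.120 × (√342 − √276) = 0.120 × (18.4932 − 16.6132) = 0.120 × 1.8800 = 0.2256 W/m².
Total ΔF = 2.4644 + 0.2256 = 2.6900 W/m².
ΔT = λ ΔF = 1.14 × 2.69 = 3.0666 K.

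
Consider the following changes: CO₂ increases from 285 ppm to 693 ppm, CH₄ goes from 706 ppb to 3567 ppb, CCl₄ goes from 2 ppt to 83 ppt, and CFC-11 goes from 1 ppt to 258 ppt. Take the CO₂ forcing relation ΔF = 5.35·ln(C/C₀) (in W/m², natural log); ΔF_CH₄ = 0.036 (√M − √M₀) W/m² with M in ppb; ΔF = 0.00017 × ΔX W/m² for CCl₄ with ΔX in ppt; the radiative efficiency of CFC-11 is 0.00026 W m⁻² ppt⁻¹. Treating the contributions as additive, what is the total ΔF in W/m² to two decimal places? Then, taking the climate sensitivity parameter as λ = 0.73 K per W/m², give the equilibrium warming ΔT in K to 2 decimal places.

CO₂: 5.35 × ln(693/285) = 5.35 × ln(2.43158) = 5.35 × 0.88854 = 4.7537 W/m².
CH₄: 0.036 × (√3567 − √706) = 0.036 × (59.7244 − 26.5707) = 0.036 × 33.1537 = 1.1935 W/m².
CCl₄: ΔF = 0.00017 × (83 − 2) = 0.00017 × 81 = 0.0138 W/m².
CFC-11: ΔF = 0.00026 × (258 − 1) = 0.00026 × 257 = 0.0668 W/m².
Total ΔF = 4.7537 + 1.1935 + 0.0138 + 0.0668 = 6.0278 W/m².
ΔT = λ ΔF = 0.73 × 6.03 = 4.4019 K.

ΔF = 6.03 W/m²; ΔT = 4.40 K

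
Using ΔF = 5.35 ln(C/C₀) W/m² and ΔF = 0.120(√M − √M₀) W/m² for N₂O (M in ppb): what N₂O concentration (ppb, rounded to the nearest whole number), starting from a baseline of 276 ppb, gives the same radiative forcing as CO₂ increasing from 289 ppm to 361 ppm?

M ≈ 704 ppb

CO₂ forcing: 5.35 × ln(361/289) = 5.35 × 0.222451 = 1.19011 W/m².
Set 0.120(√M − √276) = 1.19011: √M = 1.19011/0.120 + √276 = 9.9176 + 16.6132 = 26.5308.
M = (26.5308)² = 703.88 ppb.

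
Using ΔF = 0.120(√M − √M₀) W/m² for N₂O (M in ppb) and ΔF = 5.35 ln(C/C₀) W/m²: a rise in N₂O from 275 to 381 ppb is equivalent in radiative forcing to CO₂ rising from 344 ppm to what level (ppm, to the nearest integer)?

N₂O forcing: 0.120 × (√381 − √275) = 0.120 × (19.5192 − 16.5831) = 0.120 × 2.9361 = 0.35233 W/m².
Set 5.35 ln(C/344) = 0.35233: ln(C/344) = 0.35233/5.35 = 0.06586, so C = 344 × e^0.06586 = 344 × 1.06808 = 367.42 ppm.

C ≈ 367 ppm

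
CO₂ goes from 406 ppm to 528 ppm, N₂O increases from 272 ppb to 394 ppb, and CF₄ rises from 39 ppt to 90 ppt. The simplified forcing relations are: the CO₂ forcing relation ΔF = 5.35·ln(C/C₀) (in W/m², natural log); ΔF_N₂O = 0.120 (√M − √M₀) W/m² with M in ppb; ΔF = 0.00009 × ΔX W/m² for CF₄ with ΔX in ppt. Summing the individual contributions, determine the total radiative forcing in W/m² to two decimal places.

CO₂: 5.35 × ln(528/406) = 5.35 × ln(1.30049) = 5.35 × 0.26274 = 1.4057 W/m².
N₂O: 0.120 × (√394 − √272) = 0.120 × (19.8494 − 16.4924) = 0.120 × 3.3570 = 0.4028 W/m².
CF₄: ΔF = 0.00009 × (90 − 39) = 0.00009 × 51 = 0.0046 W/m².
Total ΔF = 1.4057 + 0.4028 + 0.0046 = 1.8131 W/m².

ΔF = 1.81 W/m²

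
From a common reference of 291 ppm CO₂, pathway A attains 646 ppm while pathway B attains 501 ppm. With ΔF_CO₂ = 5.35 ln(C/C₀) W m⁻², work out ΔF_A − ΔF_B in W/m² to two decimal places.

ΔF_A = 5.35 ln(646/291) = 5.35 × 0.79748 = 4.2665 W/m².
ΔF_B = 5.35 ln(501/291) = 5.35 × 0.54328 = 2.9065 W/m².
Difference: 4.2665 − 2.9065 = 1.3600 W/m².

ΔF_A − ΔF_B = 1.36 W/m²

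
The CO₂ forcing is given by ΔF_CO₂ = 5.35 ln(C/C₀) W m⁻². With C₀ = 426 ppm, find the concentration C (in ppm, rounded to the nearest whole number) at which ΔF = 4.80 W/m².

Set 5.35 ln(C/426) = 4.80, so ln(C/426) = 4.80/5.35 = 0.89720.
Then C/426 = e^0.89720 = 2.45273, giving C = 426 × 2.45273 = 1044.86 ppm.

C ≈ 1045 ppm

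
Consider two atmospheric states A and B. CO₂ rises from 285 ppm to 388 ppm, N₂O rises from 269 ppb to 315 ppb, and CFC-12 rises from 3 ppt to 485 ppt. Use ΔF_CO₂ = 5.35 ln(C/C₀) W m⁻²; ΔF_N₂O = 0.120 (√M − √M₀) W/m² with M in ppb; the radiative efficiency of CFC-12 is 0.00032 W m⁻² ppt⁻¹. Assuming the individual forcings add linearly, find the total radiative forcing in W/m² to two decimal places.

CO₂: 5.35 × ln(388/285) = 5.35 × ln(1.36140) = 5.35 × 0.30851 = 1.6505 W/m².
N₂O: 0.120 × (√315 − √269) = 0.120 × (17.7482 − 16.4012) = 0.120 × 1.3470 = 0.1616 W/m².
CFC-12: ΔF = 0.00032 × (485 − 3) = 0.00032 × 482 = 0.1542 W/m².
Total ΔF = 1.6505 + 0.1616 + 0.1542 = 1.9663 W/m².

ΔF = 1.97 W/m²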